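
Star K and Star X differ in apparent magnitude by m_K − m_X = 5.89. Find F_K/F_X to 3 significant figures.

F_K/F_X = 10^(−(m_K − m_X)/2.5) = 10^(-5.89/2.5) = 10^-2.356 = 0.004406.

0.00441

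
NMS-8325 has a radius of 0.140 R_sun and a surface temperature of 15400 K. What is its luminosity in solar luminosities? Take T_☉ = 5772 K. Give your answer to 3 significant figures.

L/L_☉ = (R/R_☉)² (T/T_☉)⁴ = (0.140)² × (15400/5772)⁴
       = 0.01960 × (2.668)⁴ = 0.01960 × 50.67 = 0.9932.

0.993 solar luminosities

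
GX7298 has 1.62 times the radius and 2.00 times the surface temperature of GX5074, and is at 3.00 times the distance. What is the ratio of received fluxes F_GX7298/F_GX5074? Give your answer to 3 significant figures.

4.67

L_GX7298/L_GX5074 = (R_GX7298/R_GX5074)²(T_GX7298/T_GX5074)⁴ = (1.62)² × (2.00)⁴ = 41.99.
F_GX7298/F_GX5074 = (L_GX7298/L_GX5074)/(d_GX7298/d_GX5074)² = 41.99 / (3.00)² = 4.666.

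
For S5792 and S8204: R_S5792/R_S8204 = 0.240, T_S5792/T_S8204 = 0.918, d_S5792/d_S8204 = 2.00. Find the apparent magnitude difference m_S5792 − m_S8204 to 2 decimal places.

4.98

L_S5792/L_S8204 = (0.240)²(0.918)⁴ = 0.04091.
F_S5792/F_S8204 = (L_S5792/L_S8204)/(d_S5792/d_S8204)² = 0.04091/4.000 = 0.01023.
m_S5792 − m_S8204 = −2.5 log₁₀(0.01023) = 4.98.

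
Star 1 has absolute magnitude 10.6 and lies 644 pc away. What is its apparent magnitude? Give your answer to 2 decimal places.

19.64

m = M + 5 log₁₀(d/10 pc) = 10.6 + 5 log₁₀(644/10)
  = 10.6 + 5 × 1.809 = 10.6 + 9.04 = 19.64.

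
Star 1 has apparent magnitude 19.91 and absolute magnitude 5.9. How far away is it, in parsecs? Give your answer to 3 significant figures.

m − M = 5 log₁₀(d/10 pc)
19.91 − (5.9) = 14.01 = 5 log₁₀(d/10)
d = 10 × 10^(14.01/5) = 10 × 10^2.802 = 6339 pc.

6.34×10^3 pc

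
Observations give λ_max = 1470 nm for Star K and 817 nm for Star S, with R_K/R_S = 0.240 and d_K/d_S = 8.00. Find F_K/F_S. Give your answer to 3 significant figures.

Wien's law: T_K/T_S = λ_S/λ_K = 817/1470 = 0.5558.
L_K/L_S = (R_K/R_S)²(T_K/T_S)⁴ = (0.240)²(0.5558)⁴ = 0.005496.
F_K/F_S = (L_K/L_S)/(d_K/d_S)² = 0.005496/(8.00)² = 8.587×10^-5.

8.59×10^-5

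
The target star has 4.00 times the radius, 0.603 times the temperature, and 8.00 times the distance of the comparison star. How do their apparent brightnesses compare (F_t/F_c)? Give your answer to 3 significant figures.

0.0331

L_t/L_c = (R_t/R_c)²(T_t/T_c)⁴ = (4.00)² × (0.603)⁴ = 2.115.
F_t/F_c = (L_t/L_c)/(d_t/d_c)² = 2.115 / (8.00)² = 0.03305.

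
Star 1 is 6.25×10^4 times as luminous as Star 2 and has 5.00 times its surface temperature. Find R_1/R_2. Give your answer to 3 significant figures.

10.0

L ∝ R²T⁴ gives R ∝ √L / T², so
R_1/R_2 = √(6.25×10^4) / (5.00)² = 250.0 / 25.00 = 10.00.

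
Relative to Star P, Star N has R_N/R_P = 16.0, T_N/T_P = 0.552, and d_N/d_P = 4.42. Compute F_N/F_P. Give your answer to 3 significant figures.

1.22

L_N/L_P = (R_N/R_P)²(T_N/T_P)⁴ = (16.0)² × (0.552)⁴ = 23.77.
F_N/F_P = (L_N/L_P)/(d_N/d_P)² = 23.77 / (4.42)² = 1.217.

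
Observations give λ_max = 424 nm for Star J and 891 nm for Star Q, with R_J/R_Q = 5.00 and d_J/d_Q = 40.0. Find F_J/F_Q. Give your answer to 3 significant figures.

0.305

Wien's law: T_J/T_Q = λ_Q/λ_J = 891/424 = 2.101.
L_J/L_Q = (R_J/R_Q)²(T_J/T_Q)⁴ = (5.00)²(2.101)⁴ = 487.5.
F_J/F_Q = (L_J/L_Q)/(d_J/d_Q)² = 487.5/(40.0)² = 0.3047.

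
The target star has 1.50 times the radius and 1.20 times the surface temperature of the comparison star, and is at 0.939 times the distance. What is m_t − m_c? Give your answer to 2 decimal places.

L_t/L_c = (1.50)²(1.20)⁴ = 4.666.
F_t/F_c = (L_t/L_c)/(d_t/d_c)² = 4.666/0.8817 = 5.291.
m_t − m_c = −2.5 log₁₀(5.291) = -1.81.

-1.81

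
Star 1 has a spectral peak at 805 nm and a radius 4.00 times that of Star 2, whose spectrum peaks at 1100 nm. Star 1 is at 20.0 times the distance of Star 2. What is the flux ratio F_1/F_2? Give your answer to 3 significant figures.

0.139

Wien's law: T_1/T_2 = λ_2/λ_1 = 1100/805 = 1.366.
L_1/L_2 = (R_1/R_2)²(T_1/T_2)⁴ = (4.00)²(1.366)⁴ = 55.78.
F_1/F_2 = (L_1/L_2)/(d_1/d_2)² = 55.78/(20.0)² = 0.1395.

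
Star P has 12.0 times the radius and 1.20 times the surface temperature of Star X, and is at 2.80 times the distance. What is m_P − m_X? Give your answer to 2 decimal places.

L_P/L_X = (12.0)²(1.20)⁴ = 298.6.
F_P/F_X = (L_P/L_X)/(d_P/d_X)² = 298.6/7.840 = 38.09.
m_P − m_X = −2.5 log₁₀(38.09) = -3.95.

-3.95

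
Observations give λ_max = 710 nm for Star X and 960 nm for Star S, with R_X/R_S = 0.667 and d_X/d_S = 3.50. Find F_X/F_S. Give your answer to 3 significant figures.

0.121

Wien's law: T_X/T_S = λ_S/λ_X = 960/710 = 1.352.
L_X/L_S = (R_X/R_S)²(T_X/T_S)⁴ = (0.667)²(1.352)⁴ = 1.487.
F_X/F_S = (L_X/L_S)/(d_X/d_S)² = 1.487/(3.50)² = 0.1214.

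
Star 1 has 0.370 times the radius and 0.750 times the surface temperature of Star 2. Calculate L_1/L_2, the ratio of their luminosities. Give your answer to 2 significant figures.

From the Stefan–Boltzmann law, L ∝ R²T⁴, so
L_1/L_2 = (R_1/R_2)² (T_1/T_2)⁴ = (0.370)² × (0.750)⁴ = 0.1369 × 0.3164 = 0.04332.

0.043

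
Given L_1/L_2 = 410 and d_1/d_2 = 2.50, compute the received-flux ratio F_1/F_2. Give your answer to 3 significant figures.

65.6

F = L/(4πd²), so F_1/F_2 = (L_1/L_2) / (d_1/d_2)²
= 410 / (2.50)² = 410 / 6.250 = 65.60.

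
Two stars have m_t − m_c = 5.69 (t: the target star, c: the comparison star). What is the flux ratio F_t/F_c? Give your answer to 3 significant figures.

F_t/F_c = 10^(−(m_t − m_c)/2.5) = 10^(-5.69/2.5) = 10^-2.276 = 0.005297.

0.00530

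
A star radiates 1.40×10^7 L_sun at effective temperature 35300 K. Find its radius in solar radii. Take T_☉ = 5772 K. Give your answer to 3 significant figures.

100 solar radii

R/R_☉ = √(L/L_☉) / (T/T_☉)² = √(1.40×10^7) / (6.116)²
       = 3742 / 37.40 = 100.0.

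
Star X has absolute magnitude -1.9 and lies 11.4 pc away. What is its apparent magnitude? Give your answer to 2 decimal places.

m = M + 5 log₁₀(d/10 pc) = -1.9 + 5 log₁₀(11.4/10)
  = -1.9 + 5 × 0.057 = -1.9 + 0.28 = -1.62.

-1.62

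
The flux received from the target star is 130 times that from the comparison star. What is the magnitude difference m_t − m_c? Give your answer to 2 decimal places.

m_t − m_c = −2.5 log₁₀(F_t/F_c) = −2.5 log₁₀(130) = −2.5 × (2.114) = -5.285.

-5.28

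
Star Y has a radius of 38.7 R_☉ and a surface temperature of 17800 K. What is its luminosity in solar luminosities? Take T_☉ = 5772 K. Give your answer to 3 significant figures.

1.35×10^5 solar luminosities

L/L_☉ = (R/R_☉)² (T/T_☉)⁴ = (38.7)² × (17800/5772)⁴
       = 1498 × (3.084)⁴ = 1498 × 90.44 = 1.355×10^5.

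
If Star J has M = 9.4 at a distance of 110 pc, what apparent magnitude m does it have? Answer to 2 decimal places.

m = M + 5 log₁₀(d/10 pc) = 9.4 + 5 log₁₀(110/10)
  = 9.4 + 5 × 1.041 = 9.4 + 5.21 = 14.61.

14.61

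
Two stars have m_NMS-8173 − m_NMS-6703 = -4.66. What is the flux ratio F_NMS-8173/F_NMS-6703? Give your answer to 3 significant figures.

F_NMS-8173/F_NMS-6703 = 10^(−(m_NMS-8173 − m_NMS-6703)/2.5) = 10^(4.66/2.5) = 10^1.864 = 73.11.

73.1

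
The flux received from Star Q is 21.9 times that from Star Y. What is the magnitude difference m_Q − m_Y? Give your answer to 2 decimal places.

m_Q − m_Y = −2.5 log₁₀(F_Q/F_Y) = −2.5 log₁₀(21.9) = −2.5 × (1.340) = -3.351.

-3.35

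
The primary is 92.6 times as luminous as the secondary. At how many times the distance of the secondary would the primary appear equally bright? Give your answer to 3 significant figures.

Equal flux requires L_p/d_p² = L_s/d_s², so d_p/d_s = √(L_p/L_s)
= √(92.6) = 9.623.

9.62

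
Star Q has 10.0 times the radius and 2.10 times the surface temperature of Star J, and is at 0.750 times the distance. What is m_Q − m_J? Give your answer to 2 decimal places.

L_Q/L_J = (10.0)²(2.10)⁴ = 1945.
F_Q/F_J = (L_Q/L_J)/(d_Q/d_J)² = 1945/0.5625 = 3457.
m_Q − m_J = −2.5 log₁₀(3457) = -8.85.

-8.85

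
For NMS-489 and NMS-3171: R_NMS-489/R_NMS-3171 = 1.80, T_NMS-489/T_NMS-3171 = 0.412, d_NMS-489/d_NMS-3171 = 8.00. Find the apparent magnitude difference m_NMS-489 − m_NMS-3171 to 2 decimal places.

7.09

L_NMS-489/L_NMS-3171 = (1.80)²(0.412)⁴ = 0.09335.
F_NMS-489/F_NMS-3171 = (L_NMS-489/L_NMS-3171)/(d_NMS-489/d_NMS-3171)² = 0.09335/64.00 = 0.001459.
m_NMS-489 − m_NMS-3171 = −2.5 log₁₀(0.001459) = 7.09.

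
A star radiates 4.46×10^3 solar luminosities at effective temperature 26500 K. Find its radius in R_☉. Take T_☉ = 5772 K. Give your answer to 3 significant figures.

3.17 R_☉

R/R_☉ = √(L/L_☉) / (T/T_☉)² = √(4.46×10^3) / (4.591)²
       = 66.78 / 21.08 = 3.168.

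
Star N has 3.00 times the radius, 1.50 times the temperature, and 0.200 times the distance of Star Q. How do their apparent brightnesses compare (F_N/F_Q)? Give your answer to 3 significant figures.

L_N/L_Q = (R_N/R_Q)²(T_N/T_Q)⁴ = (3.00)² × (1.50)⁴ = 45.56.
F_N/F_Q = (L_N/L_Q)/(d_N/d_Q)² = 45.56 / (0.200)² = 1139.

1.14×10^3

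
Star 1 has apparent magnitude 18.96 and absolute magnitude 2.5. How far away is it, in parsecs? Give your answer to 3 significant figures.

1.96×10^4 pc

m − M = 5 log₁₀(d/10 pc)
18.96 − (2.5) = 16.46 = 5 log₁₀(d/10)
d = 10 × 10^(16.46/5) = 10 × 10^3.292 = 1.959×10^4 pc.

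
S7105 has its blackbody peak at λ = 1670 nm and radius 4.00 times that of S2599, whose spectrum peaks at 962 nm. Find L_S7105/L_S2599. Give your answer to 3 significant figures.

1.76

Wien's law gives T ∝ 1/λ_max, so T_S7105/T_S2599 = λ_S2599/λ_S7105 = 962/1670 = 0.5760.
Then L ∝ R²T⁴ gives L_S7105/L_S2599 = (4.00)² × (0.5760)⁴ = 16.00 × 0.1101 = 1.762.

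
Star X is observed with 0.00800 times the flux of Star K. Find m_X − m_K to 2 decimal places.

5.24

m_X − m_K = −2.5 log₁₀(F_X/F_K) = −2.5 log₁₀(0.00800) = −2.5 × (-2.097) = 5.242.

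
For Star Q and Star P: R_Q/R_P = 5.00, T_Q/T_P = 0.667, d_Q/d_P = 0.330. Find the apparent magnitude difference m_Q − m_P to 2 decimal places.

L_Q/L_P = (5.00)²(0.667)⁴ = 4.948.
F_Q/F_P = (L_Q/L_P)/(d_Q/d_P)² = 4.948/0.1089 = 45.44.
m_Q − m_P = −2.5 log₁₀(45.44) = -4.14.

-4.14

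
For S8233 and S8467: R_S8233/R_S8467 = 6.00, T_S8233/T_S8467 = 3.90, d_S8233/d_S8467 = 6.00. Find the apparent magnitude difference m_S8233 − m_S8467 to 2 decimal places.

-5.91

L_S8233/L_S8467 = (6.00)²(3.90)⁴ = 8328.
F_S8233/F_S8467 = (L_S8233/L_S8467)/(d_S8233/d_S8467)² = 8328/36.00 = 231.3.
m_S8233 − m_S8467 = −2.5 log₁₀(231.3) = -5.91.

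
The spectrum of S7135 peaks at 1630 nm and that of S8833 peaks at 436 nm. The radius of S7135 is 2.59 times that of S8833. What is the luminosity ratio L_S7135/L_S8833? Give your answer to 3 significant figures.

0.0343

Wien's law gives T ∝ 1/λ_max, so T_S7135/T_S8833 = λ_S8833/λ_S7135 = 436/1630 = 0.2675.
Then L ∝ R²T⁴ gives L_S7135/L_S8833 = (2.59)² × (0.2675)⁴ = 6.708 × 0.005119 = 0.03434.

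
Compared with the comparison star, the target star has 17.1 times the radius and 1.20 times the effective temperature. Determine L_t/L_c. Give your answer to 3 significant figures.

From the Stefan–Boltzmann law, L ∝ R²T⁴, so
L_t/L_c = (R_t/R_c)² (T_t/T_c)⁴ = (17.1)² × (1.20)⁴ = 292.4 × 2.074 = 606.3.

606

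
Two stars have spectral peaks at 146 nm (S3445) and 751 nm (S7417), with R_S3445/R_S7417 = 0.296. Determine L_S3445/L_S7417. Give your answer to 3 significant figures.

Wien's law gives T ∝ 1/λ_max, so T_S3445/T_S7417 = λ_S7417/λ_S3445 = 751/146 = 5.144.
Then L ∝ R²T⁴ gives L_S3445/L_S7417 = (0.296)² × (5.144)⁴ = 0.08762 × 700.1 = 61.34.

61.3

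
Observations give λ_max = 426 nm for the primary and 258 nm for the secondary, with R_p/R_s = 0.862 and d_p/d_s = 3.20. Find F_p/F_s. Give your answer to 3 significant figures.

Wien's law: T_p/T_s = λ_s/λ_p = 258/426 = 0.6056.
L_p/L_s = (R_p/R_s)²(T_p/T_s)⁴ = (0.862)²(0.6056)⁴ = 0.09997.
F_p/F_s = (L_p/L_s)/(d_p/d_s)² = 0.09997/(3.20)² = 0.009762.

0.00976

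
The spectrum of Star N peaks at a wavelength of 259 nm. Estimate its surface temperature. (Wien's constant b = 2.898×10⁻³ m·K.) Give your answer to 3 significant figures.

T = b/λ_max = 2.898×10⁻³ / (259×10⁻⁹) = 1.119×10^4 K.

1.12×10^4 K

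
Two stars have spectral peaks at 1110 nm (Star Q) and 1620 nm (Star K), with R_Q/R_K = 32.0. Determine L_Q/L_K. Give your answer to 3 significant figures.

Wien's law gives T ∝ 1/λ_max, so T_Q/T_K = λ_K/λ_Q = 1620/1110 = 1.459.
Then L ∝ R²T⁴ gives L_Q/L_K = (32.0)² × (1.459)⁴ = 1024 × 4.537 = 4646.

4.65×10^3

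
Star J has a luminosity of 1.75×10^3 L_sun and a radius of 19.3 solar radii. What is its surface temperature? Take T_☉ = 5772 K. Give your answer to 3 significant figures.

T/T_☉ = (L/L_☉)^(1/4) / (R/R_☉)^(1/2)
T = 5772 × (1.75×10^3)^(1/4) / √(19.3) = 5772 × 6.468 / 4.393 = 8498 K.

8.50×10^3 K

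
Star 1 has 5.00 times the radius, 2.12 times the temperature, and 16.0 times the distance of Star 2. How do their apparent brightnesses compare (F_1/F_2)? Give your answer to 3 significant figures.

L_1/L_2 = (R_1/R_2)²(T_1/T_2)⁴ = (5.00)² × (2.12)⁴ = 505.0.
F_1/F_2 = (L_1/L_2)/(d_1/d_2)² = 505.0 / (16.0)² = 1.973.

1.97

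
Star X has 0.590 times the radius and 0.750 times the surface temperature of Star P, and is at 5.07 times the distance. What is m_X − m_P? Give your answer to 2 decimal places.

L_X/L_P = (0.590)²(0.750)⁴ = 0.1101.
F_X/F_P = (L_X/L_P)/(d_X/d_P)² = 0.1101/25.70 = 0.004285.
m_X − m_P = −2.5 log₁₀(0.004285) = 5.92.

5.92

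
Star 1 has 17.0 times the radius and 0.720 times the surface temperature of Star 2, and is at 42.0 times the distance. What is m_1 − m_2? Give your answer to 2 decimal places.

L_1/L_2 = (17.0)²(0.720)⁴ = 77.67.
F_1/F_2 = (L_1/L_2)/(d_1/d_2)² = 77.67/1764 = 0.04403.
m_1 − m_2 = −2.5 log₁₀(0.04403) = 3.39.

3.39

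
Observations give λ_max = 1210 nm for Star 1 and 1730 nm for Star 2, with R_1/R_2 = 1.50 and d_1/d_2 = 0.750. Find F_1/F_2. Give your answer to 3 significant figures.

16.7

Wien's law: T_1/T_2 = λ_2/λ_1 = 1730/1210 = 1.430.
L_1/L_2 = (R_1/R_2)²(T_1/T_2)⁴ = (1.50)²(1.430)⁴ = 9.402.
F_1/F_2 = (L_1/L_2)/(d_1/d_2)² = 9.402/(0.750)² = 16.71.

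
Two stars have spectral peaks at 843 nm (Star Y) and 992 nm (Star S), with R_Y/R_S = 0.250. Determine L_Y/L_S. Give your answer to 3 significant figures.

Wien's law gives T ∝ 1/λ_max, so T_Y/T_S = λ_S/λ_Y = 992/843 = 1.177.
Then L ∝ R²T⁴ gives L_Y/L_S = (0.250)² × (1.177)⁴ = 0.06250 × 1.918 = 0.1198.

0.120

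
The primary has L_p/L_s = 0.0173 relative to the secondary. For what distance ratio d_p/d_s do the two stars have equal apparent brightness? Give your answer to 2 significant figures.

0.13

Equal flux requires L_p/d_p² = L_s/d_s², so d_p/d_s = √(L_p/L_s)
= √(0.0173) = 0.1315.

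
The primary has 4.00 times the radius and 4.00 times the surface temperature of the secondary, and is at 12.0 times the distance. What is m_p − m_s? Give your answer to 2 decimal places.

L_p/L_s = (4.00)²(4.00)⁴ = 4096.
F_p/F_s = (L_p/L_s)/(d_p/d_s)² = 4096/144.0 = 28.44.
m_p − m_s = −2.5 log₁₀(28.44) = -3.63.

-3.63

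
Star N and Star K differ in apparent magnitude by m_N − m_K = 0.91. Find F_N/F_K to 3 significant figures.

F_N/F_K = 10^(−(m_N − m_K)/2.5) = 10^(-0.91/2.5) = 10^-0.364 = 0.4325.

0.433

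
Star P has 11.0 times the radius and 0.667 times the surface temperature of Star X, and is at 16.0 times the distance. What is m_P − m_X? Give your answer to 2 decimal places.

2.57

L_P/L_X = (11.0)²(0.667)⁴ = 23.95.
F_P/F_X = (L_P/L_X)/(d_P/d_X)² = 23.95/256.0 = 0.09355.
m_P − m_X = −2.5 log₁₀(0.09355) = 2.57.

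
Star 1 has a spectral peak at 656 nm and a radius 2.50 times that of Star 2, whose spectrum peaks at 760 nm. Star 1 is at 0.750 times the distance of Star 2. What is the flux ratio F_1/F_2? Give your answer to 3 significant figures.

Wien's law: T_1/T_2 = λ_2/λ_1 = 760/656 = 1.159.
L_1/L_2 = (R_1/R_2)²(T_1/T_2)⁴ = (2.50)²(1.159)⁴ = 11.26.
F_1/F_2 = (L_1/L_2)/(d_1/d_2)² = 11.26/(0.750)² = 20.02.

20.0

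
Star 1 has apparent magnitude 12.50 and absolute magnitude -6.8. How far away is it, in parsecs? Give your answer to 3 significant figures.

7.24×10^4 pc

m − M = 5 log₁₀(d/10 pc)
12.50 − (-6.8) = 19.30 = 5 log₁₀(d/10)
d = 10 × 10^(19.30/5) = 10 × 10^3.860 = 7.244×10^4 pc.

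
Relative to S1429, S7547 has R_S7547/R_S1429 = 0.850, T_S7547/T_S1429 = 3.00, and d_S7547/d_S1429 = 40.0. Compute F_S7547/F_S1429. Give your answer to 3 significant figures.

L_S7547/L_S1429 = (R_S7547/R_S1429)²(T_S7547/T_S1429)⁴ = (0.850)² × (3.00)⁴ = 58.52.
F_S7547/F_S1429 = (L_S7547/L_S1429)/(d_S7547/d_S1429)² = 58.52 / (40.0)² = 0.03658.

0.0366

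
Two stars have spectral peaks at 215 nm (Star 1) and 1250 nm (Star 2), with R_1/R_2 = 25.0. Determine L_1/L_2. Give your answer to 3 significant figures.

7.14×10^5

Wien's law gives T ∝ 1/λ_max, so T_1/T_2 = λ_2/λ_1 = 1250/215 = 5.814.
Then L ∝ R²T⁴ gives L_1/L_2 = (25.0)² × (5.814)⁴ = 625.0 × 1143 = 7.141×10^5.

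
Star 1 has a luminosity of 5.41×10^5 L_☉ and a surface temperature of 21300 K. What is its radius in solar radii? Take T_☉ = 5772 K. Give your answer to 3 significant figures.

54.0 solar radii

R/R_☉ = √(L/L_☉) / (T/T_☉)² = √(5.41×10^5) / (3.690)²
       = 735.5 / 13.62 = 54.01.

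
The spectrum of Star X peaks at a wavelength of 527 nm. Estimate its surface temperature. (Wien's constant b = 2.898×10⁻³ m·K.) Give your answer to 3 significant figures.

5.50×10^3 K

T = b/λ_max = 2.898×10⁻³ / (527×10⁻⁹) = 5499 K.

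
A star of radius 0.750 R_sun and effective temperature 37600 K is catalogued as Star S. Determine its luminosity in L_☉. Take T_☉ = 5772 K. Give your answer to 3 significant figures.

1.01×10^3 L_☉

L/L_☉ = (R/R_☉)² (T/T_☉)⁴ = (0.750)² × (37600/5772)⁴
       = 0.5625 × (6.514)⁴ = 0.5625 × 1801 = 1013.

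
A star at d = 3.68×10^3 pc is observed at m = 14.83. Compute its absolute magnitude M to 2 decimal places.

M = m − 5 log₁₀(d/10 pc) = 14.83 − 5 log₁₀(3.68×10^3/10)
  = 14.83 − 5 × 2.566 = 14.83 − 12.83 = 2.00.

2.00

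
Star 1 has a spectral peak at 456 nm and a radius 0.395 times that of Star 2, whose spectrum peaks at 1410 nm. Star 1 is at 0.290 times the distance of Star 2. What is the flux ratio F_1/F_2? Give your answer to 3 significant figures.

170

Wien's law: T_1/T_2 = λ_2/λ_1 = 1410/456 = 3.092.
L_1/L_2 = (R_1/R_2)²(T_1/T_2)⁴ = (0.395)²(3.092)⁴ = 14.26.
F_1/F_2 = (L_1/L_2)/(d_1/d_2)² = 14.26/(0.290)² = 169.6.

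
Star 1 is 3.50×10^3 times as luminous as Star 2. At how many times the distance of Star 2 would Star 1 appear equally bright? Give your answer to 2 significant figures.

Equal flux requires L_1/d_1² = L_2/d_2², so d_1/d_2 = √(L_1/L_2)
= √(3.50×10^3) = 59.16.

59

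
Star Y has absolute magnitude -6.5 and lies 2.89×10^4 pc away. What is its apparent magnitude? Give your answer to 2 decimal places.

m = M + 5 log₁₀(d/10 pc) = -6.5 + 5 log₁₀(2.89×10^4/10)
  = -6.5 + 5 × 3.461 = -6.5 + 17.30 = 10.80.

10.80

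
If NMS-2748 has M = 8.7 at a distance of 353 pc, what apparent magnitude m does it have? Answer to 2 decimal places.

16.44

m = M + 5 log₁₀(d/10 pc) = 8.7 + 5 log₁₀(353/10)
  = 8.7 + 5 × 1.548 = 8.7 + 7.74 = 16.44.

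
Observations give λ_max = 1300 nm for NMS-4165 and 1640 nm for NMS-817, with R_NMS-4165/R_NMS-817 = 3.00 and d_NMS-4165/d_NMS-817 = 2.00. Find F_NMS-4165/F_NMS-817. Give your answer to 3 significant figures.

Wien's law: T_NMS-4165/T_NMS-817 = λ_NMS-817/λ_NMS-4165 = 1640/1300 = 1.262.
L_NMS-4165/L_NMS-817 = (R_NMS-4165/R_NMS-817)²(T_NMS-4165/T_NMS-817)⁴ = (3.00)²(1.262)⁴ = 22.80.
F_NMS-4165/F_NMS-817 = (L_NMS-4165/L_NMS-817)/(d_NMS-4165/d_NMS-817)² = 22.80/(2.00)² = 5.699.

5.70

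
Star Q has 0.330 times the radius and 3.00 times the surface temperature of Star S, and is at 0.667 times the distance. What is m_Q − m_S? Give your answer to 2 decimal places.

L_Q/L_S = (0.330)²(3.00)⁴ = 8.821.
F_Q/F_S = (L_Q/L_S)/(d_Q/d_S)² = 8.821/0.4449 = 19.83.
m_Q − m_S = −2.5 log₁₀(19.83) = -3.24.

-3.24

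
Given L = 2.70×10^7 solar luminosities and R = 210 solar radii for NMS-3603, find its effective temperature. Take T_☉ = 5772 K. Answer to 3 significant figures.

T/T_☉ = (L/L_☉)^(1/4) / (R/R_☉)^(1/2)
T = 5772 × (2.70×10^7)^(1/4) / √(210) = 5772 × 72.08 / 14.49 = 2.871×10^4 K.

2.87×10^4 K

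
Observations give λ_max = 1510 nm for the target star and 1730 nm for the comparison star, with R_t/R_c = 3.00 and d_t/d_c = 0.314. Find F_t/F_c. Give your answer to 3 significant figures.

Wien's law: T_t/T_c = λ_c/λ_t = 1730/1510 = 1.146.
L_t/L_c = (R_t/R_c)²(T_t/T_c)⁴ = (3.00)²(1.146)⁴ = 15.51.
F_t/F_c = (L_t/L_c)/(d_t/d_c)² = 15.51/(0.314)² = 157.3.

157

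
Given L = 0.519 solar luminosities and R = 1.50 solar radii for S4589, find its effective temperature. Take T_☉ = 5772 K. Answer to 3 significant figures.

T/T_☉ = (L/L_☉)^(1/4) / (R/R_☉)^(1/2)
T = 5772 × (0.519)^(1/4) / √(1.50) = 5772 × 0.8488 / 1.225 = 4000 K.

4.00×10^3 K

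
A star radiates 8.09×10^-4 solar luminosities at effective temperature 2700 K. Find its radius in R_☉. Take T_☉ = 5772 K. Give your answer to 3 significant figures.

0.130 R_☉

R/R_☉ = √(L/L_☉) / (T/T_☉)² = √(8.09×10^-4) / (0.4678)²
       = 0.02844 / 0.2188 = 0.1300.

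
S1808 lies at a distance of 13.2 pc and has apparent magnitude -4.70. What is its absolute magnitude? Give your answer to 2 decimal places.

-5.30

M = m − 5 log₁₀(d/10 pc) = -4.70 − 5 log₁₀(13.2/10)
  = -4.70 − 5 × 0.121 = -4.70 − 0.60 = -5.30.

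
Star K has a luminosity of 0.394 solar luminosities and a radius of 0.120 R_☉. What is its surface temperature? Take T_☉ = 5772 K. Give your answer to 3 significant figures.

T/T_☉ = (L/L_☉)^(1/4) / (R/R_☉)^(1/2)
T = 5772 × (0.394)^(1/4) / √(0.120) = 5772 × 0.7923 / 0.3464 = 1.320×10^4 K.

1.32×10^4 K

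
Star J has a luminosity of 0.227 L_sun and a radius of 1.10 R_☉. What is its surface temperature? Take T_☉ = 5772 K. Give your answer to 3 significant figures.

3.80×10^3 K

T/T_☉ = (L/L_☉)^(1/4) / (R/R_☉)^(1/2)
T = 5772 × (0.227)^(1/4) / √(1.10) = 5772 × 0.6903 / 1.049 = 3799 K.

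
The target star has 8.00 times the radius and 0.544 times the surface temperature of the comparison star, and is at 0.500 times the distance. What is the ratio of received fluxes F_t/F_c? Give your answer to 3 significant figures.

22.4

L_t/L_c = (R_t/R_c)²(T_t/T_c)⁴ = (8.00)² × (0.544)⁴ = 5.605.
F_t/F_c = (L_t/L_c)/(d_t/d_c)² = 5.605 / (0.500)² = 22.42.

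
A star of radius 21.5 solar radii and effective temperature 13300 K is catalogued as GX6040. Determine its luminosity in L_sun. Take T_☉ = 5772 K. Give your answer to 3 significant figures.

1.30×10^4 L_sun

L/L_☉ = (R/R_☉)² (T/T_☉)⁴ = (21.5)² × (13300/5772)⁴
       = 462.2 × (2.304)⁴ = 462.2 × 28.19 = 1.303×10^4.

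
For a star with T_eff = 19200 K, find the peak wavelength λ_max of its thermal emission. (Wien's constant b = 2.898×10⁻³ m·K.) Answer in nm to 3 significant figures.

λ_max = b/T = 2.898×10⁻³ / 19200 = 1.51×10^-7 m = 150.9 nm.

151 nm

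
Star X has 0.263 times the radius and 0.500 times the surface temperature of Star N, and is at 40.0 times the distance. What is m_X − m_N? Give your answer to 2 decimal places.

13.92

L_X/L_N = (0.263)²(0.500)⁴ = 0.004323.
F_X/F_N = (L_X/L_N)/(d_X/d_N)² = 0.004323/1600 = 2.702×10^-6.
m_X − m_N = −2.5 log₁₀(2.702×10^-6) = 13.92.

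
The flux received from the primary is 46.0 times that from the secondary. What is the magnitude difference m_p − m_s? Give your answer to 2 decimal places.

-4.16

m_p − m_s = −2.5 log₁₀(F_p/F_s) = −2.5 log₁₀(46.0) = −2.5 × (1.663) = -4.157.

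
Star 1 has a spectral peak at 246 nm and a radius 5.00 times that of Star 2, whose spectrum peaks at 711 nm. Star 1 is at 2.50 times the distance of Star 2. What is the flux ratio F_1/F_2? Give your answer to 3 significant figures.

279

Wien's law: T_1/T_2 = λ_2/λ_1 = 711/246 = 2.890.
L_1/L_2 = (R_1/R_2)²(T_1/T_2)⁴ = (5.00)²(2.890)⁴ = 1745.
F_1/F_2 = (L_1/L_2)/(d_1/d_2)² = 1745/(2.50)² = 279.1.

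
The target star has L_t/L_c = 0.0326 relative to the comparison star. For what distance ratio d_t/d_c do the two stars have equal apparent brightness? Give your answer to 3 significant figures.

Equal flux requires L_t/d_t² = L_c/d_c², so d_t/d_c = √(L_t/L_c)
= √(0.0326) = 0.1806.

0.181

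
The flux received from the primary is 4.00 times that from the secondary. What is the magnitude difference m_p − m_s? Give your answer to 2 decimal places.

-1.51

m_p − m_s = −2.5 log₁₀(F_p/F_s) = −2.5 log₁₀(4.00) = −2.5 × (0.602) = -1.505.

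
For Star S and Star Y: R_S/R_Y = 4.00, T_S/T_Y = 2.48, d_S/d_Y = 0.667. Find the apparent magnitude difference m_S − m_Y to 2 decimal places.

-7.83

L_S/L_Y = (4.00)²(2.48)⁴ = 605.2.
F_S/F_Y = (L_S/L_Y)/(d_S/d_Y)² = 605.2/0.4449 = 1360.
m_S − m_Y = −2.5 log₁₀(1360) = -7.83.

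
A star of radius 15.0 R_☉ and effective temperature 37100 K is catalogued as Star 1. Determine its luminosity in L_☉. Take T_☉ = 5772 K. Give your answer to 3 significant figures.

L/L_☉ = (R/R_☉)² (T/T_☉)⁴ = (15.0)² × (37100/5772)⁴
       = 225.0 × (6.428)⁴ = 225.0 × 1707 = 3.840×10^5.

3.84×10^5 L_☉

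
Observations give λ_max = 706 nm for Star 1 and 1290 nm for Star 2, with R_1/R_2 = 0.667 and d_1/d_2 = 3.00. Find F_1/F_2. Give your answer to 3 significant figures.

0.551

Wien's law: T_1/T_2 = λ_2/λ_1 = 1290/706 = 1.827.
L_1/L_2 = (R_1/R_2)²(T_1/T_2)⁴ = (0.667)²(1.827)⁴ = 4.959.
F_1/F_2 = (L_1/L_2)/(d_1/d_2)² = 4.959/(3.00)² = 0.5510.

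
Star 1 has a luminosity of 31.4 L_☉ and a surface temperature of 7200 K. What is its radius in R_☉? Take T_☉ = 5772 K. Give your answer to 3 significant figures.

3.60 R_☉

R/R_☉ = √(L/L_☉) / (T/T_☉)² = √(31.4) / (1.247)²
       = 5.604 / 1.556 = 3.601.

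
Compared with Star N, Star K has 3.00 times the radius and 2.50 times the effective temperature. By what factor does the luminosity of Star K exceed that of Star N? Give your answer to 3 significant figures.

352

From the Stefan–Boltzmann law, L ∝ R²T⁴, so
L_K/L_N = (R_K/R_N)² (T_K/T_N)⁴ = (3.00)² × (2.50)⁴ = 9.000 × 39.06 = 351.6.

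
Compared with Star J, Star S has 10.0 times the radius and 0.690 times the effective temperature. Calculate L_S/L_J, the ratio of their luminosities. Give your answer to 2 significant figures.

23

From the Stefan–Boltzmann law, L ∝ R²T⁴, so
L_S/L_J = (R_S/R_J)² (T_S/T_J)⁴ = (10.0)² × (0.690)⁴ = 100.0 × 0.2267 = 22.67.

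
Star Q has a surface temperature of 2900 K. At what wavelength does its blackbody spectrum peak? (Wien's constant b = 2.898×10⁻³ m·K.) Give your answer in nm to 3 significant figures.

λ_max = b/T = 2.898×10⁻³ / 2900 = 9.99×10^-7 m = 999.3 nm.

999 nm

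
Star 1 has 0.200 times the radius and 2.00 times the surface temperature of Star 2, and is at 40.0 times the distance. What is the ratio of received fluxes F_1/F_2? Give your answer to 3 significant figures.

4.00×10^-4

L_1/L_2 = (R_1/R_2)²(T_1/T_2)⁴ = (0.200)² × (2.00)⁴ = 0.6400.
F_1/F_2 = (L_1/L_2)/(d_1/d_2)² = 0.6400 / (40.0)² = 4.000×10^-4.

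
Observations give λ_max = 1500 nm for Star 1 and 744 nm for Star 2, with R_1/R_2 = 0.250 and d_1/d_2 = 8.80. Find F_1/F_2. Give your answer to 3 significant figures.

Wien's law: T_1/T_2 = λ_2/λ_1 = 744/1500 = 0.4960.
L_1/L_2 = (R_1/R_2)²(T_1/T_2)⁴ = (0.250)²(0.4960)⁴ = 0.003783.
F_1/F_2 = (L_1/L_2)/(d_1/d_2)² = 0.003783/(8.80)² = 4.885×10^-5.

4.88×10^-5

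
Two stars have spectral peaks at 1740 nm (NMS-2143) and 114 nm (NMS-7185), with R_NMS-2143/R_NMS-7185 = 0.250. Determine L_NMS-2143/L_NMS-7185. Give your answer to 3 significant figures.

1.15×10^-6

Wien's law gives T ∝ 1/λ_max, so T_NMS-2143/T_NMS-7185 = λ_NMS-7185/λ_NMS-2143 = 114/1740 = 0.06552.
Then L ∝ R²T⁴ gives L_NMS-2143/L_NMS-7185 = (0.250)² × (0.06552)⁴ = 0.06250 × 1.843×10^-5 = 1.152×10^-6.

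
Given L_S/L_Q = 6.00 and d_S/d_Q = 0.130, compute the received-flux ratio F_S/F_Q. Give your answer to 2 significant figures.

F = L/(4πd²), so F_S/F_Q = (L_S/L_Q) / (d_S/d_Q)²
= 6.00 / (0.130)² = 6.00 / 0.01690 = 355.0.

3.6×10^2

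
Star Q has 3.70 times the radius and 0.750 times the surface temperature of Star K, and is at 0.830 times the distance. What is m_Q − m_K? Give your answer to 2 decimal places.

-2.00

L_Q/L_K = (3.70)²(0.750)⁴ = 4.332.
F_Q/F_K = (L_Q/L_K)/(d_Q/d_K)² = 4.332/0.6889 = 6.288.
m_Q − m_K = −2.5 log₁₀(6.288) = -2.00.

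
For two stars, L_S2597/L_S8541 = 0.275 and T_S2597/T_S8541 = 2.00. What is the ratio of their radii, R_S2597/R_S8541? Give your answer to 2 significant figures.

0.13

L ∝ R²T⁴ gives R ∝ √L / T², so
R_S2597/R_S8541 = √(0.275) / (2.00)² = 0.5244 / 4.000 = 0.1311.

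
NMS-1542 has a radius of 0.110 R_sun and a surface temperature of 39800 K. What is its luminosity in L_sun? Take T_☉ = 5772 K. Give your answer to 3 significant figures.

L/L_☉ = (R/R_☉)² (T/T_☉)⁴ = (0.110)² × (39800/5772)⁴
       = 0.01210 × (6.895)⁴ = 0.01210 × 2261 = 27.35.

27.4 L_sun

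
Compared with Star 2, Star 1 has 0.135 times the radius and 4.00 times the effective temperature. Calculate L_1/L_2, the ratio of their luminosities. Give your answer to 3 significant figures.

From the Stefan–Boltzmann law, L ∝ R²T⁴, so
L_1/L_2 = (R_1/R_2)² (T_1/T_2)⁴ = (0.135)² × (4.00)⁴ = 0.01823 × 256.0 = 4.666.

4.67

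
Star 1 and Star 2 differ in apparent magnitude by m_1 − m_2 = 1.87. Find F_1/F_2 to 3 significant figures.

F_1/F_2 = 10^(−(m_1 − m_2)/2.5) = 10^(-1.87/2.5) = 10^-0.748 = 0.1786.

0.179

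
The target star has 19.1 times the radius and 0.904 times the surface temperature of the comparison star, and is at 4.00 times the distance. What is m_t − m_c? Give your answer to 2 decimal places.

-2.96

L_t/L_c = (19.1)²(0.904)⁴ = 243.6.
F_t/F_c = (L_t/L_c)/(d_t/d_c)² = 243.6/16.00 = 15.23.
m_t − m_c = −2.5 log₁₀(15.23) = -2.96.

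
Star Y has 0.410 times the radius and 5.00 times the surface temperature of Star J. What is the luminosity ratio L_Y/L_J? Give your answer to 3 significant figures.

From the Stefan–Boltzmann law, L ∝ R²T⁴, so
L_Y/L_J = (R_Y/R_J)² (T_Y/T_J)⁴ = (0.410)² × (5.00)⁴ = 0.1681 × 625.0 = 105.1.

105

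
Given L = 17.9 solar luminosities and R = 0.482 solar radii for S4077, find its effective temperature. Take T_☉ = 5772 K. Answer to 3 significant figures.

1.71×10^4 K

T/T_☉ = (L/L_☉)^(1/4) / (R/R_☉)^(1/2)
T = 5772 × (17.9)^(1/4) / √(0.482) = 5772 × 2.057 / 0.6943 = 1.710×10^4 K.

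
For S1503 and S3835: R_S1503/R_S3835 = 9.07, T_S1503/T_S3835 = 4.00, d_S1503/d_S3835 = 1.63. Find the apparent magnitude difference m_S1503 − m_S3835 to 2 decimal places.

L_S1503/L_S3835 = (9.07)²(4.00)⁴ = 2.106×10^4.
F_S1503/F_S3835 = (L_S1503/L_S3835)/(d_S1503/d_S3835)² = 2.106×10^4/2.657 = 7926.
m_S1503 − m_S3835 = −2.5 log₁₀(7926) = -9.75.

-9.75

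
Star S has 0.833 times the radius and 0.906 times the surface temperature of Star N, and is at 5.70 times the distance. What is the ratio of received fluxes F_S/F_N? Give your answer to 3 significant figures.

0.0144

L_S/L_N = (R_S/R_N)²(T_S/T_N)⁴ = (0.833)² × (0.906)⁴ = 0.4675.
F_S/F_N = (L_S/L_N)/(d_S/d_N)² = 0.4675 / (5.70)² = 0.01439.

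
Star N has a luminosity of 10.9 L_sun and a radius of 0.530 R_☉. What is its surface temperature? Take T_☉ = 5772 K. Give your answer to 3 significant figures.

1.44×10^4 K

T/T_☉ = (L/L_☉)^(1/4) / (R/R_☉)^(1/2)
T = 5772 × (10.9)^(1/4) / √(0.530) = 5772 × 1.817 / 0.7280 = 1.441×10^4 K.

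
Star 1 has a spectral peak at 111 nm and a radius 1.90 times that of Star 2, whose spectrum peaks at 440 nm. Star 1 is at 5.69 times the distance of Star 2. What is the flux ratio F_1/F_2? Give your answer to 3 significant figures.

Wien's law: T_1/T_2 = λ_2/λ_1 = 440/111 = 3.964.
L_1/L_2 = (R_1/R_2)²(T_1/T_2)⁴ = (1.90)²(3.964)⁴ = 891.3.
F_1/F_2 = (L_1/L_2)/(d_1/d_2)² = 891.3/(5.69)² = 27.53.

27.5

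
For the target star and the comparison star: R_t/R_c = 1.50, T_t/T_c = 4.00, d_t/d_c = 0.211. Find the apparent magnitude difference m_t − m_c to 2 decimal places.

L_t/L_c = (1.50)²(4.00)⁴ = 576.0.
F_t/F_c = (L_t/L_c)/(d_t/d_c)² = 576.0/0.04452 = 1.294×10^4.
m_t − m_c = −2.5 log₁₀(1.294×10^4) = -10.28.

-10.28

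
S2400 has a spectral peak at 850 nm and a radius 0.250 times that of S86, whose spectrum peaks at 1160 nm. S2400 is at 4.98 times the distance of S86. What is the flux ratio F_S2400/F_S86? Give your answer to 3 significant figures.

0.00874

Wien's law: T_S2400/T_S86 = λ_S86/λ_S2400 = 1160/850 = 1.365.
L_S2400/L_S86 = (R_S2400/R_S86)²(T_S2400/T_S86)⁴ = (0.250)²(1.365)⁴ = 0.2168.
F_S2400/F_S86 = (L_S2400/L_S86)/(d_S2400/d_S86)² = 0.2168/(4.98)² = 0.008741.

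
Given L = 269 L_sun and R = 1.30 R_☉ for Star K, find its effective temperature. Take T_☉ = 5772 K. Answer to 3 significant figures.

2.05×10^4 K

T/T_☉ = (L/L_☉)^(1/4) / (R/R_☉)^(1/2)
T = 5772 × (269)^(1/4) / √(1.30) = 5772 × 4.050 / 1.140 = 2.050×10^4 K.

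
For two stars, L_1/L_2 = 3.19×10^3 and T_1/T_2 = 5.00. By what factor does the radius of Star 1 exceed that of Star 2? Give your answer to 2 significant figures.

L ∝ R²T⁴ gives R ∝ √L / T², so
R_1/R_2 = √(3.19×10^3) / (5.00)² = 56.48 / 25.00 = 2.259.

2.3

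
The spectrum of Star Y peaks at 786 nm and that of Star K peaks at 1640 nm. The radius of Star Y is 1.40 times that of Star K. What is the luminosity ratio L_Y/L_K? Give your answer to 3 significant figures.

Wien's law gives T ∝ 1/λ_max, so T_Y/T_K = λ_K/λ_Y = 1640/786 = 2.087.
Then L ∝ R²T⁴ gives L_Y/L_K = (1.40)² × (2.087)⁴ = 1.960 × 18.95 = 37.15.

37.1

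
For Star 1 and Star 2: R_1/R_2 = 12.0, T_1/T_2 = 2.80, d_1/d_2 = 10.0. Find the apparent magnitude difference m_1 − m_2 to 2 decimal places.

L_1/L_2 = (12.0)²(2.80)⁴ = 8851.
F_1/F_2 = (L_1/L_2)/(d_1/d_2)² = 8851/100.0 = 88.51.
m_1 − m_2 = −2.5 log₁₀(88.51) = -4.87.

-4.87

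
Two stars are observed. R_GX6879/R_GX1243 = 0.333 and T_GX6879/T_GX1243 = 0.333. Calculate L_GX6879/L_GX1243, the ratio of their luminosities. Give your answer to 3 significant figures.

0.00136

From the Stefan–Boltzmann law, L ∝ R²T⁴, so
L_GX6879/L_GX1243 = (R_GX6879/R_GX1243)² (T_GX6879/T_GX1243)⁴ = (0.333)² × (0.333)⁴ = 0.1109 × 0.01230 = 0.001364.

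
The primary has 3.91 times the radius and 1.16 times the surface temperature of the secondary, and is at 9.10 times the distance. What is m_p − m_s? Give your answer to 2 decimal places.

1.19

L_p/L_s = (3.91)²(1.16)⁴ = 27.68.
F_p/F_s = (L_p/L_s)/(d_p/d_s)² = 27.68/82.81 = 0.3343.
m_p − m_s = −2.5 log₁₀(0.3343) = 1.19.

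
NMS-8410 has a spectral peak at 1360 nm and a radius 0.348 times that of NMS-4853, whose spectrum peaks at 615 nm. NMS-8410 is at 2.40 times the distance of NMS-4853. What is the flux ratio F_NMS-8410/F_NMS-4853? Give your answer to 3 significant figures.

Wien's law: T_NMS-8410/T_NMS-4853 = λ_NMS-4853/λ_NMS-8410 = 615/1360 = 0.4522.
L_NMS-8410/L_NMS-4853 = (R_NMS-8410/R_NMS-4853)²(T_NMS-8410/T_NMS-4853)⁴ = (0.348)²(0.4522)⁴ = 0.005064.
F_NMS-8410/F_NMS-4853 = (L_NMS-8410/L_NMS-4853)/(d_NMS-8410/d_NMS-4853)² = 0.005064/(2.40)² = 8.792×10^-4.

8.79×10^-4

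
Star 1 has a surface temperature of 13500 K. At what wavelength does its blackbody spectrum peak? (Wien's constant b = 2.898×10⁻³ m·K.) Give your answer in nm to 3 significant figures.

215 nm

λ_max = b/T = 2.898×10⁻³ / 13500 = 2.15×10^-7 m = 214.7 nm.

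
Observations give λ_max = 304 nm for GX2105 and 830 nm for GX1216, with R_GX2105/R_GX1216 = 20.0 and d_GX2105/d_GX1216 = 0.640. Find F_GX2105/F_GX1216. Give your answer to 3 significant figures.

5.43×10^4

Wien's law: T_GX2105/T_GX1216 = λ_GX1216/λ_GX2105 = 830/304 = 2.730.
L_GX2105/L_GX1216 = (R_GX2105/R_GX1216)²(T_GX2105/T_GX1216)⁴ = (20.0)²(2.730)⁴ = 2.223×10^4.
F_GX2105/F_GX1216 = (L_GX2105/L_GX1216)/(d_GX2105/d_GX1216)² = 2.223×10^4/(0.640)² = 5.426×10^4.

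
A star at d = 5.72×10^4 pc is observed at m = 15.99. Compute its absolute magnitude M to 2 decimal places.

-2.80

M = m − 5 log₁₀(d/10 pc) = 15.99 − 5 log₁₀(5.72×10^4/10)
  = 15.99 − 5 × 3.757 = 15.99 − 18.79 = -2.80.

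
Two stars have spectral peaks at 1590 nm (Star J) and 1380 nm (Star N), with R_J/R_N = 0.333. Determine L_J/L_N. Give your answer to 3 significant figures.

Wien's law gives T ∝ 1/λ_max, so T_J/T_N = λ_N/λ_J = 1380/1590 = 0.8679.
Then L ∝ R²T⁴ gives L_J/L_N = (0.333)² × (0.8679)⁴ = 0.1109 × 0.5675 = 0.06292.

0.0629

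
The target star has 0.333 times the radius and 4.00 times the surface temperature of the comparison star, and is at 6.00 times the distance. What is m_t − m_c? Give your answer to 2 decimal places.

L_t/L_c = (0.333)²(4.00)⁴ = 28.39.
F_t/F_c = (L_t/L_c)/(d_t/d_c)² = 28.39/36.00 = 0.7885.
m_t − m_c = −2.5 log₁₀(0.7885) = 0.26.

0.26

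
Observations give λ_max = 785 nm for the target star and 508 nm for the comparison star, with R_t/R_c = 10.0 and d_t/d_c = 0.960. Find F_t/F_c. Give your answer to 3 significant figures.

Wien's law: T_t/T_c = λ_c/λ_t = 508/785 = 0.6471.
L_t/L_c = (R_t/R_c)²(T_t/T_c)⁴ = (10.0)²(0.6471)⁴ = 17.54.
F_t/F_c = (L_t/L_c)/(d_t/d_c)² = 17.54/(0.960)² = 19.03.

19.0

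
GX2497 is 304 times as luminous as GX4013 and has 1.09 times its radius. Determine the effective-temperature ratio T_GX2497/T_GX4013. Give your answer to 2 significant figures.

4.0

L ∝ R²T⁴ gives T ∝ (L/R²)^(1/4), so
T_GX2497/T_GX4013 = (304 / 1.09²)^(1/4) = (255.9)^(1/4) = 3.999.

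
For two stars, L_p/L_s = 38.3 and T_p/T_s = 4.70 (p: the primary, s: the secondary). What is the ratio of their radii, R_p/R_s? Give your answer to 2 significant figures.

0.28

L ∝ R²T⁴ gives R ∝ √L / T², so
R_p/R_s = √(38.3) / (4.70)² = 6.189 / 22.09 = 0.2802.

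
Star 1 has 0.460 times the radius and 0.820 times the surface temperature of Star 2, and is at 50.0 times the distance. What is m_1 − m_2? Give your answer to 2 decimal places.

L_1/L_2 = (0.460)²(0.820)⁴ = 0.09567.
F_1/F_2 = (L_1/L_2)/(d_1/d_2)² = 0.09567/2500 = 3.827×10^-5.
m_1 − m_2 = −2.5 log₁₀(3.827×10^-5) = 11.04.

11.04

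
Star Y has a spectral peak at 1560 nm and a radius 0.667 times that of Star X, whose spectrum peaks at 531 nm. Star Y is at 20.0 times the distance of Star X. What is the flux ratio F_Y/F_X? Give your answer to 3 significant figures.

1.49×10^-5

Wien's law: T_Y/T_X = λ_X/λ_Y = 531/1560 = 0.3404.
L_Y/L_X = (R_Y/R_X)²(T_Y/T_X)⁴ = (0.667)²(0.3404)⁴ = 0.005972.
F_Y/F_X = (L_Y/L_X)/(d_Y/d_X)² = 0.005972/(20.0)² = 1.493×10^-5.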